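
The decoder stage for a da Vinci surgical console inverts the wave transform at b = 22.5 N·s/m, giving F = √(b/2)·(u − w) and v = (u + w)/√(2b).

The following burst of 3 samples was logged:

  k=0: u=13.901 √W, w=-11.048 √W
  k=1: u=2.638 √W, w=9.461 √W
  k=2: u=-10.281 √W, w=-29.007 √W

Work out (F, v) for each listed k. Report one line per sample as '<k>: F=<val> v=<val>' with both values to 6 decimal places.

k=0: u−w=24.949000, u+w=2.853000; √(b/2)=3.354102, √(2b)=6.708204; F=3.354102×24.949=83.681490, v=2.853000/6.708204=0.425300
k=1: u−w=-6.823000, u+w=12.099000; √(b/2)=3.354102, √(2b)=6.708204; F=3.354102×(-6.823)=-22.885038, v=12.099000/6.708204=1.803612
k=2: u−w=18.726000, u+w=-39.288000; √(b/2)=3.354102, √(2b)=6.708204; F=3.354102×18.726=62.808913, v=-39.288000/6.708204=-5.856709

0: F=83.681490 v=0.425300
1: F=-22.885038 v=1.803612
2: F=62.808913 v=-5.856709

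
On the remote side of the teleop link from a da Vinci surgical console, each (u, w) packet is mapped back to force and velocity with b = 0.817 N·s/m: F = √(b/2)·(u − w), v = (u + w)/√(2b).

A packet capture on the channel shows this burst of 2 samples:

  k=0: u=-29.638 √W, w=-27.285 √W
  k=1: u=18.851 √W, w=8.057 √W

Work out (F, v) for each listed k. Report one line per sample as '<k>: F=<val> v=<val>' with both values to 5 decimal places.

0: F=-1.50390 v=-44.53093
1: F=6.89888 v=21.05016

k=0: u−w=-2.35300, u+w=-56.92300; √(b/2)=0.63914, √(2b)=1.27828; F=0.63914×(-2.353)=-1.50390, v=-56.92300/1.27828=-44.53093
k=1: u−w=10.79400, u+w=26.90800; √(b/2)=0.63914, √(2b)=1.27828; F=0.63914×10.794=6.89888, v=26.90800/1.27828=21.05016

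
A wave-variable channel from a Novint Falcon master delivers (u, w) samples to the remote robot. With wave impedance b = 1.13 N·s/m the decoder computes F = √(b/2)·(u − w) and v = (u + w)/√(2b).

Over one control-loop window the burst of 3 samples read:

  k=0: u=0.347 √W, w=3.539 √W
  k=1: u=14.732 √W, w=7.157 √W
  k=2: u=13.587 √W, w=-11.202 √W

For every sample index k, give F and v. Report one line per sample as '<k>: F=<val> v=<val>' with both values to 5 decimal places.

0: F=-2.39931 v=2.58493
1: F=5.69386 v=14.56035
2: F=18.63302 v=1.58648

k=0: u−w=-3.19200, u+w=3.88600; √(b/2)=0.75166, √(2b)=1.50333; F=0.75166×(-3.192)=-2.39931, v=3.88600/1.50333=2.58493
k=1: u−w=7.57500, u+w=21.88900; √(b/2)=0.75166, √(2b)=1.50333; F=0.75166×7.575=5.69386, v=21.88900/1.50333=14.56035
k=2: u−w=24.78900, u+w=2.38500; √(b/2)=0.75166, √(2b)=1.50333; F=0.75166×24.789=18.63302, v=2.38500/1.50333=1.58648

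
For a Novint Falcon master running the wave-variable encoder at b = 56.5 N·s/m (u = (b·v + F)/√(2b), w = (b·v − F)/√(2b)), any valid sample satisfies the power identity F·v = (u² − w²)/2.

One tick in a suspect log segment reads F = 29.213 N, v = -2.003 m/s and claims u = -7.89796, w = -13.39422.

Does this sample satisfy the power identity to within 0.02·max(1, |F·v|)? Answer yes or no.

F·v = 29.213×(-2.003) = -58.51364 W.
(u² − w²)/2 = (62.37777 − 179.40513)/2 = -58.51368 W.
|Δ| = 0.00004;  2% of max(1, |F·v|) = 1.17027.

yes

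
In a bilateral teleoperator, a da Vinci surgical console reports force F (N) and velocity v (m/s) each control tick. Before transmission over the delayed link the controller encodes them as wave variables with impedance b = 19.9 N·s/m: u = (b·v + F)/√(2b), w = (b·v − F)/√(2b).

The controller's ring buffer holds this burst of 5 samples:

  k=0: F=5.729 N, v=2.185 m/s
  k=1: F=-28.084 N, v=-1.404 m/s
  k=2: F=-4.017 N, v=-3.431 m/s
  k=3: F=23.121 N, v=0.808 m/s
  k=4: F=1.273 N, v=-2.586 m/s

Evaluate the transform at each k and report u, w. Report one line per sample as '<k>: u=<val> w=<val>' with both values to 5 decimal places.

k=0: b·v=19.9×2.185=43.48150; √(2b)=6.30872; u=(43.48150+5.729)/6.30872=7.80039, w=(43.48150−5.729)/6.30872=5.98417
k=1: b·v=19.9×(-1.404)=-27.93960; √(2b)=6.30872; u=(-27.93960+(-28.084))/6.30872=-8.88034, w=(-27.93960−(-28.084))/6.30872=0.02289
k=2: b·v=19.9×(-3.431)=-68.27690; √(2b)=6.30872; u=(-68.27690+(-4.017))/6.30872=-11.45935, w=(-68.27690−(-4.017))/6.30872=-10.18588
k=3: b·v=19.9×0.808=16.07920; √(2b)=6.30872; u=(16.07920+23.121)/6.30872=6.21365, w=(16.07920−23.121)/6.30872=-1.11620
k=4: b·v=19.9×(-2.586)=-51.46140; √(2b)=6.30872; u=(-51.46140+1.273)/6.30872=-7.95540, w=(-51.46140−1.273)/6.30872=-8.35896

0: u=7.80039 w=5.98417
1: u=-8.88034 w=0.02289
2: u=-11.45935 w=-10.18588
3: u=6.21365 w=-1.11620
4: u=-7.95540 w=-8.35896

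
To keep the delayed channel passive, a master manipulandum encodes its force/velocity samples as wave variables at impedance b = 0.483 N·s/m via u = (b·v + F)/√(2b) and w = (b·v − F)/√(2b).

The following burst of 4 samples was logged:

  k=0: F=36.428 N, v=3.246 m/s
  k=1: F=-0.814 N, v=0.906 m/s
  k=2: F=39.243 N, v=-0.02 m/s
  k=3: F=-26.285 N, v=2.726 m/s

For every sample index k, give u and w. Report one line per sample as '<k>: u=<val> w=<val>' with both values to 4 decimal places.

k=0: b·v=0.483×3.246=1.5678; √(2b)=0.9829; u=(1.5678+36.428)/0.9829=38.6587, w=(1.5678−36.428)/0.9829=-35.4684
k=1: b·v=0.483×0.906=0.4376; √(2b)=0.9829; u=(0.4376+(-0.814))/0.9829=-0.3830, w=(0.4376−(-0.814))/0.9829=1.2734
k=2: b·v=0.483×(-0.02)=-0.0097; √(2b)=0.9829; u=(-0.0097+39.243)/0.9829=39.9178, w=(-0.0097−39.243)/0.9829=-39.9375
k=3: b·v=0.483×2.726=1.3167; √(2b)=0.9829; u=(1.3167+(-26.285))/0.9829=-25.4039, w=(1.3167−(-26.285))/0.9829=28.0832

0: u=38.6587 w=-35.4684
1: u=-0.3830 w=1.2734
2: u=39.9178 w=-39.9375
3: u=-25.4039 w=28.0832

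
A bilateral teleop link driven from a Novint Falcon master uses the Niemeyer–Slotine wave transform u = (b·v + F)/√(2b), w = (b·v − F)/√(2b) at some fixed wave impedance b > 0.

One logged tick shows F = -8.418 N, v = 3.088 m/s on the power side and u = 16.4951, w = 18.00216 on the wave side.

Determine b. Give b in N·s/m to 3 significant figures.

b = 62.4 N·s/m

u + w = 34.49726;  u + w = √(2b)·v, so √(2b) = 34.49726/3.088 = 11.17139.
b = (√(2b))²/2 = 124.80001/2 = 62.40001.
(Check via u − w = 2F/√(2b): u − w = -1.50706, 2F/√(2b) = -1.50706.)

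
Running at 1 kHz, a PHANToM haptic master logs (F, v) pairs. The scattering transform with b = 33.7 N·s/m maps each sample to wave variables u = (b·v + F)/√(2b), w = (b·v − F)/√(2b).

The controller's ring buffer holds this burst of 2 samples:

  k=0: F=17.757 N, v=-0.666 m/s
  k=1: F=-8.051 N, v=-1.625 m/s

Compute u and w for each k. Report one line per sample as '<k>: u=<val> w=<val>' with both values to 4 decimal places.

0: u=-0.5709 w=-4.8968
1: u=-7.6511 w=-5.6898

k=0: b·v=33.7×(-0.666)=-22.4442; √(2b)=8.2098; u=(-22.4442+17.757)/8.2098=-0.5709, w=(-22.4442−17.757)/8.2098=-4.8968
k=1: b·v=33.7×(-1.625)=-54.7625; √(2b)=8.2098; u=(-54.7625+(-8.051))/8.2098=-7.6511, w=(-54.7625−(-8.051))/8.2098=-5.6898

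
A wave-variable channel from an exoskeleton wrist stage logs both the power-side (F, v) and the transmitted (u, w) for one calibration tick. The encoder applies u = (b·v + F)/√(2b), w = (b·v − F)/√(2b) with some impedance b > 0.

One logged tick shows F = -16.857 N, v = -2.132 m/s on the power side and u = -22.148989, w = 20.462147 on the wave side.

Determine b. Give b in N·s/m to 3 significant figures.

u + w = -1.686842;  u + w = √(2b)·v, so √(2b) = -1.686842/(-2.132) = 0.791202.
b = (√(2b))²/2 = 0.626000/2 = 0.313000.
(Check via u − w = 2F/√(2b): u − w = -42.611136, 2F/√(2b) = -42.611133.)

b = 0.313 N·s/m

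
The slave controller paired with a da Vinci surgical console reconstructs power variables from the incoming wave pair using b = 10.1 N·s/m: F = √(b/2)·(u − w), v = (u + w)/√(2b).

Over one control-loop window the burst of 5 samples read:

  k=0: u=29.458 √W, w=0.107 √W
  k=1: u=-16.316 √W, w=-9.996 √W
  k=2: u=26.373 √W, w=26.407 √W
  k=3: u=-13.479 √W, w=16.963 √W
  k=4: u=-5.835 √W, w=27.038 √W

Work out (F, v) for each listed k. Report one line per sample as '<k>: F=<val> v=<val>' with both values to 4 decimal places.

0: F=65.9582 v=6.5781
1: F=-14.2024 v=-5.8543
2: F=-0.0764 v=11.7434
3: F=-68.4099 v=0.7752
4: F=-73.8729 v=4.7176

k=0: u−w=29.3510, u+w=29.5650; √(b/2)=2.2472, √(2b)=4.4944; F=2.2472×29.351=65.9582, v=29.5650/4.4944=6.5781
k=1: u−w=-6.3200, u+w=-26.3120; √(b/2)=2.2472, √(2b)=4.4944; F=2.2472×(-6.32)=-14.2024, v=-26.3120/4.4944=-5.8543
k=2: u−w=-0.0340, u+w=52.7800; √(b/2)=2.2472, √(2b)=4.4944; F=2.2472×(-0.034)=-0.0764, v=52.7800/4.4944=11.7434
k=3: u−w=-30.4420, u+w=3.4840; √(b/2)=2.2472, √(2b)=4.4944; F=2.2472×(-30.442)=-68.4099, v=3.4840/4.4944=0.7752
k=4: u−w=-32.8730, u+w=21.2030; √(b/2)=2.2472, √(2b)=4.4944; F=2.2472×(-32.873)=-73.8729, v=21.2030/4.4944=4.7176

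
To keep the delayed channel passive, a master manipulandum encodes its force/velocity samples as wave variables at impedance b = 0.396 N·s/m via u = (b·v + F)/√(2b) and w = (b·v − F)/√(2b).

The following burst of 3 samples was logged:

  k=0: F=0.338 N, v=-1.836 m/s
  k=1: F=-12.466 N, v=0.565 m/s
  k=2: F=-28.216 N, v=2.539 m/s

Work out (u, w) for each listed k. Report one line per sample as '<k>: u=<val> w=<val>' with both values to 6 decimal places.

k=0: b·v=0.396×(-1.836)=-0.727056; √(2b)=0.889944; u=(-0.727056+0.338)/0.889944=-0.437169, w=(-0.727056−0.338)/0.889944=-1.196768
k=1: b·v=0.396×0.565=0.223740; √(2b)=0.889944; u=(0.223740+(-12.466))/0.889944=-13.756217, w=(0.223740−(-12.466))/0.889944=14.259035
k=2: b·v=0.396×2.539=1.005444; √(2b)=0.889944; u=(1.005444+(-28.216))/0.889944=-30.575589, w=(1.005444−(-28.216))/0.889944=32.835156

0: u=-0.437169 w=-1.196768
1: u=-13.756217 w=14.259035
2: u=-30.575589 w=32.835156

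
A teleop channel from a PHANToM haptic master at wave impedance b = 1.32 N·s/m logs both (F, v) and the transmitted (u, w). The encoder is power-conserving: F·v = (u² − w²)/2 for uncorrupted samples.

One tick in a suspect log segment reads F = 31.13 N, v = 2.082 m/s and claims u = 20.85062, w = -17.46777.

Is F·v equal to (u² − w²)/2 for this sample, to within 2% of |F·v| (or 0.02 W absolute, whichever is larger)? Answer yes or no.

F·v = 31.13×2.082 = 64.8127 W.
(u² − w²)/2 = (434.7484 − 305.1230)/2 = 64.8127 W.
|Δ| = 0.0000;  2% of max(1, |F·v|) = 1.2963.

yes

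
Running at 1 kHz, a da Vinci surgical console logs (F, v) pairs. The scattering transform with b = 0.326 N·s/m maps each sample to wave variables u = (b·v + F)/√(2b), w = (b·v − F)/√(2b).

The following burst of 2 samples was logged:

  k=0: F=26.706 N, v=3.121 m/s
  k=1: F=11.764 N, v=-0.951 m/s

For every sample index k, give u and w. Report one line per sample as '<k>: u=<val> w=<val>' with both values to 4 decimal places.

0: u=34.3339 w=-31.8138
1: u=14.1851 w=-14.9530

k=0: b·v=0.326×3.121=1.0174; √(2b)=0.8075; u=(1.0174+26.706)/0.8075=34.3339, w=(1.0174−26.706)/0.8075=-31.8138
k=1: b·v=0.326×(-0.951)=-0.3100; √(2b)=0.8075; u=(-0.3100+11.764)/0.8075=14.1851, w=(-0.3100−11.764)/0.8075=-14.9530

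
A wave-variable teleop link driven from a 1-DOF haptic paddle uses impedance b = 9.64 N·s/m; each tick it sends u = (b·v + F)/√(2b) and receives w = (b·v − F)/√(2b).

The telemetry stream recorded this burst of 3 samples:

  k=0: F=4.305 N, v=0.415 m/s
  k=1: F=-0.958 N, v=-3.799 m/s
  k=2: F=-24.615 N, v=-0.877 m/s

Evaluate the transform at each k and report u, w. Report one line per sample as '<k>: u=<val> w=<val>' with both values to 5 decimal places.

k=0: b·v=9.64×0.415=4.00060; √(2b)=4.39090; u=(4.00060+4.305)/4.39090=1.89155, w=(4.00060−4.305)/4.39090=-0.06933
k=1: b·v=9.64×(-3.799)=-36.62236; √(2b)=4.39090; u=(-36.62236+(-0.958))/4.39090=-8.55869, w=(-36.62236−(-0.958))/4.39090=-8.12234
k=2: b·v=9.64×(-0.877)=-8.45428; √(2b)=4.39090; u=(-8.45428+(-24.615))/4.39090=-7.53132, w=(-8.45428−(-24.615))/4.39090=3.68050

0: u=1.89155 w=-0.06933
1: u=-8.55869 w=-8.12234
2: u=-7.53132 w=3.68050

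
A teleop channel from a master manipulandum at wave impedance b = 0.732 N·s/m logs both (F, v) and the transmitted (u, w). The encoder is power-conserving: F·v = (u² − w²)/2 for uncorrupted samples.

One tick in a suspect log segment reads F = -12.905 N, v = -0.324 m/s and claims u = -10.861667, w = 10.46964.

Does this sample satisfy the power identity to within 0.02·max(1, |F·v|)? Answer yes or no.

yes

F·v = (-12.905)×(-0.324) = 4.181220 W.
(u² − w²)/2 = (117.975810 − 109.613362)/2 = 4.181224 W.
|Δ| = 0.000004;  2% of max(1, |F·v|) = 0.083624.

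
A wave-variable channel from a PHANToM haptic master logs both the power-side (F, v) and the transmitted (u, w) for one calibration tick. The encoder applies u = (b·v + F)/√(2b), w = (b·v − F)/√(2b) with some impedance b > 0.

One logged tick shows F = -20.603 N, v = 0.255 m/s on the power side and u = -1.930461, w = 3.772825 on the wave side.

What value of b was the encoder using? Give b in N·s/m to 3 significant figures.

u + w = 1.842364;  u + w = √(2b)·v, so √(2b) = 1.842364/0.255 = 7.224957.
b = (√(2b))²/2 = 52.200002/2 = 26.100001.
(Check via u − w = 2F/√(2b): u − w = -5.703286, 2F/√(2b) = -5.703287.)

b = 26.1 N·s/m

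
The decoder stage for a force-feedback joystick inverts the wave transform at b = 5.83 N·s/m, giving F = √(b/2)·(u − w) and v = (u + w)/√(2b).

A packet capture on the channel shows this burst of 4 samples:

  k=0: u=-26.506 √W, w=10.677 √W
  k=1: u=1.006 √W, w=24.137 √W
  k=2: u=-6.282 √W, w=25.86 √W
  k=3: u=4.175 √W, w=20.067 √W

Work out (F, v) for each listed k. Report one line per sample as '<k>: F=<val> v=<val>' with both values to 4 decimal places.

k=0: u−w=-37.1830, u+w=-15.8290; √(b/2)=1.7073, √(2b)=3.4147; F=1.7073×(-37.183)=-63.4839, v=-15.8290/3.4147=-4.6356
k=1: u−w=-23.1310, u+w=25.1430; √(b/2)=1.7073, √(2b)=3.4147; F=1.7073×(-23.131)=-39.4924, v=25.1430/3.4147=7.3632
k=2: u−w=-32.1420, u+w=19.5780; √(b/2)=1.7073, √(2b)=3.4147; F=1.7073×(-32.142)=-54.8772, v=19.5780/3.4147=5.7335
k=3: u−w=-15.8920, u+w=24.2420; √(b/2)=1.7073, √(2b)=3.4147; F=1.7073×(-15.892)=-27.1330, v=24.2420/3.4147=7.0994

0: F=-63.4839 v=-4.6356
1: F=-39.4924 v=7.3632
2: F=-54.8772 v=5.7335
3: F=-27.1330 v=7.0994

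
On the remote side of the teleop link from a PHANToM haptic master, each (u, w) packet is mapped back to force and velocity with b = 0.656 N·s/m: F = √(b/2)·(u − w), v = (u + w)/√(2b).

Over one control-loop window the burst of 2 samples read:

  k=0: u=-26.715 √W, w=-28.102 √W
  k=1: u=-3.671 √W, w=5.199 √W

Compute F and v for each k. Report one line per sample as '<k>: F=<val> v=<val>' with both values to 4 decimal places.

0: F=0.7944 v=-47.8573
1: F=-5.0800 v=1.3340

k=0: u−w=1.3870, u+w=-54.8170; √(b/2)=0.5727, √(2b)=1.1454; F=0.5727×1.387=0.7944, v=-54.8170/1.1454=-47.8573
k=1: u−w=-8.8700, u+w=1.5280; √(b/2)=0.5727, √(2b)=1.1454; F=0.5727×(-8.87)=-5.0800, v=1.5280/1.1454=1.3340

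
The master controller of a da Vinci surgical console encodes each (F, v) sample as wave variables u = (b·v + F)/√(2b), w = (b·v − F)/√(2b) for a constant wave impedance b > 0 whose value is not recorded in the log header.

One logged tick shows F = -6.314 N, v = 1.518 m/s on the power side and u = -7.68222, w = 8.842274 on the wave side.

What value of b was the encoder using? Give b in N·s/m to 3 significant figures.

b = 0.292 N·s/m

u + w = 1.160054;  u + w = √(2b)·v, so √(2b) = 1.160054/1.518 = 0.764199.
b = (√(2b))²/2 = 0.584000/2 = 0.292000.
(Check via u − w = 2F/√(2b): u − w = -16.524494, 2F/√(2b) = -16.524493.)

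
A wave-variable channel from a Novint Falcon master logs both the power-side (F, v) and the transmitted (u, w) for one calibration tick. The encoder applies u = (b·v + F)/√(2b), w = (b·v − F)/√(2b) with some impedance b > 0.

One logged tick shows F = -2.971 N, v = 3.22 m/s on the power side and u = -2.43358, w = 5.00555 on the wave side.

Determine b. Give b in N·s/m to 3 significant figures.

b = 0.319 N·s/m

u + w = 2.57197;  u + w = √(2b)·v, so √(2b) = 2.57197/3.22 = 0.79875.
b = (√(2b))²/2 = 0.63800/2 = 0.31900.
(Check via u − w = 2F/√(2b): u − w = -7.43913, 2F/√(2b) = -7.43914.)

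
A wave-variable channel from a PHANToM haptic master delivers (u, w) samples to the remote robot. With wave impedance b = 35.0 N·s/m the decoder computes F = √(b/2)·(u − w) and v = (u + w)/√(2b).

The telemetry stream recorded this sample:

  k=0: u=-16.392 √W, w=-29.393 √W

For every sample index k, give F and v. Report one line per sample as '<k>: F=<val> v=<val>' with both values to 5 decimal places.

0: F=54.38709 v=-5.47235

k=0: u−w=13.00100, u+w=-45.78500; √(b/2)=4.18330, √(2b)=8.36660; F=4.18330×13.001=54.38709, v=-45.78500/8.36660=-5.47235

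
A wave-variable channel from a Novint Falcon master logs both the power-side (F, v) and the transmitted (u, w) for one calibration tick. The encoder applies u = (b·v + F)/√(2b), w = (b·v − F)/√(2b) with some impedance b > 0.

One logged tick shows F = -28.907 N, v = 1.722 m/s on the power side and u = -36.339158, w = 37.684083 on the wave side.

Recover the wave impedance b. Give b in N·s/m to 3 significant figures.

b = 0.305 N·s/m

u + w = 1.344925;  u + w = √(2b)·v, so √(2b) = 1.344925/1.722 = 0.781025.
b = (√(2b))²/2 = 0.610000/2 = 0.305000.
(Check via u − w = 2F/√(2b): u − w = -74.023241, 2F/√(2b) = -74.023241.)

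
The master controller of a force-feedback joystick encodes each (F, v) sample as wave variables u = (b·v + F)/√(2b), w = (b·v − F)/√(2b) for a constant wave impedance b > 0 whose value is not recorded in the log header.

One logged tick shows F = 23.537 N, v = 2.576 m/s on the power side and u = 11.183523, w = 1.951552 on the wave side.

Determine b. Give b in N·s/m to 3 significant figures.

u + w = 13.135075;  u + w = √(2b)·v, so √(2b) = 13.135075/2.576 = 5.099020.
b = (√(2b))²/2 = 26.000003/2 = 13.000001.
(Check via u − w = 2F/√(2b): u − w = 9.231971, 2F/√(2b) = 9.231970.)

b = 13 N·s/m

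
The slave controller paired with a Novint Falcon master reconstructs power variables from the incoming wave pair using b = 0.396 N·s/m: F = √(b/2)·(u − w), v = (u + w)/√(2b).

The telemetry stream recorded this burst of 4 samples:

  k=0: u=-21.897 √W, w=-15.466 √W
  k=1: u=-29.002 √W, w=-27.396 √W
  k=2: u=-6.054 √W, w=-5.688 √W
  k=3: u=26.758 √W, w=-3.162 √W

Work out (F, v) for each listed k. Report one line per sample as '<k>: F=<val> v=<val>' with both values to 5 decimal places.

k=0: u−w=-6.43100, u+w=-37.36300; √(b/2)=0.44497, √(2b)=0.88994; F=0.44497×(-6.431)=-2.86161, v=-37.36300/0.88994=-41.98355
k=1: u−w=-1.60600, u+w=-56.39800; √(b/2)=0.44497, √(2b)=0.88994; F=0.44497×(-1.606)=-0.71462, v=-56.39800/0.88994=-63.37254
k=2: u−w=-0.36600, u+w=-11.74200; √(b/2)=0.44497, √(2b)=0.88994; F=0.44497×(-0.366)=-0.16286, v=-11.74200/0.88994=-13.19409
k=3: u−w=29.92000, u+w=23.59600; √(b/2)=0.44497, √(2b)=0.88994; F=0.44497×29.92=13.31356, v=23.59600/0.88994=26.51403

0: F=-2.86161 v=-41.98355
1: F=-0.71462 v=-63.37254
2: F=-0.16286 v=-13.19409
3: F=13.31356 v=26.51403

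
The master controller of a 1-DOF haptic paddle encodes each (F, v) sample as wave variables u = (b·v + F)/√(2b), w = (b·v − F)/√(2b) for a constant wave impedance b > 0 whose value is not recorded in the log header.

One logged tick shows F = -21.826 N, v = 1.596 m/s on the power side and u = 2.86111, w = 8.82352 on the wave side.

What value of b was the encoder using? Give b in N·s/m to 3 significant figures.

u + w = 11.68463;  u + w = √(2b)·v, so √(2b) = 11.68463/1.596 = 7.32120.
b = (√(2b))²/2 = 53.59992/2 = 26.79996.
(Check via u − w = 2F/√(2b): u − w = -5.96241, 2F/√(2b) = -5.96241.)

b = 26.8 N·s/m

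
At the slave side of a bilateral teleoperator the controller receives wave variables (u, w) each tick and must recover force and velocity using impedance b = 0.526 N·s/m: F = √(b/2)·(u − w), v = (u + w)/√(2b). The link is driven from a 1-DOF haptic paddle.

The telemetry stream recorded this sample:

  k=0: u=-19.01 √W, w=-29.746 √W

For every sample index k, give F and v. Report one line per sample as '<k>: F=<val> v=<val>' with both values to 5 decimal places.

k=0: u−w=10.73600, u+w=-48.75600; √(b/2)=0.51284, √(2b)=1.02567; F=0.51284×10.736=5.50580, v=-48.75600/1.02567=-47.53573

0: F=5.50580 v=-47.53573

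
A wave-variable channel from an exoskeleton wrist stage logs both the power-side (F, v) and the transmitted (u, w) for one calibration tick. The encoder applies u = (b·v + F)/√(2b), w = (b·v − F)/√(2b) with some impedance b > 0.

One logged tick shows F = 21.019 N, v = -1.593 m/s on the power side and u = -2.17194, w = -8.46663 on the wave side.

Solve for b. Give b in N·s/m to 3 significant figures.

u + w = -10.63857;  u + w = √(2b)·v, so √(2b) = -10.63857/(-1.593) = 6.67832.
b = (√(2b))²/2 = 44.60001/2 = 22.30001.
(Check via u − w = 2F/√(2b): u − w = 6.29469, 2F/√(2b) = 6.29469.)

b = 22.3 N·s/m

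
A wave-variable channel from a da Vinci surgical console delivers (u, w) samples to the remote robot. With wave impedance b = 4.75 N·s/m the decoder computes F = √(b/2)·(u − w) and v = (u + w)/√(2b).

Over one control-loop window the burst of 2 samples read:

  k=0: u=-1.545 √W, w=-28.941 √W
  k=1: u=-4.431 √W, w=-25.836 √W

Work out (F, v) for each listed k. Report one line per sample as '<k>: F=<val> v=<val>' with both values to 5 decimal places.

0: F=42.22007 v=-9.89096
1: F=32.98732 v=-9.81991

k=0: u−w=27.39600, u+w=-30.48600; √(b/2)=1.54110, √(2b)=3.08221; F=1.54110×27.396=42.22007, v=-30.48600/3.08221=-9.89096
k=1: u−w=21.40500, u+w=-30.26700; √(b/2)=1.54110, √(2b)=3.08221; F=1.54110×21.405=32.98732, v=-30.26700/3.08221=-9.81991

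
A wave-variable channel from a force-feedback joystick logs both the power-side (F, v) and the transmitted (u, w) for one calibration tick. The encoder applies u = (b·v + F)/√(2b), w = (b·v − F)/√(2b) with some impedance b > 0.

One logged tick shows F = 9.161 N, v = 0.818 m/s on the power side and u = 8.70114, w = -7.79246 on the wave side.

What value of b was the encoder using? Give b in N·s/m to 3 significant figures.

u + w = 0.9087;  u + w = √(2b)·v, so √(2b) = 0.9087/0.818 = 1.1109.
b = (√(2b))²/2 = 1.2340/2 = 0.6170.
(Check via u − w = 2F/√(2b): u − w = 16.4936, 2F/√(2b) = 16.4936.)

b = 0.617 N·s/m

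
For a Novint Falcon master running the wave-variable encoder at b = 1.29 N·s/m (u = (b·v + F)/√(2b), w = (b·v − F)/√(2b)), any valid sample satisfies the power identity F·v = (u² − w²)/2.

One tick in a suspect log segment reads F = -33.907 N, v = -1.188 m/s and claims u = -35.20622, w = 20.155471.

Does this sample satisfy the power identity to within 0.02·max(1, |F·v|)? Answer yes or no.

F·v = (-33.907)×(-1.188) = 40.281516 W.
(u² − w²)/2 = (1239.477927 − 406.243011)/2 = 416.617458 W.
|Δ| = 376.335942;  2% of max(1, |F·v|) = 0.805630.

no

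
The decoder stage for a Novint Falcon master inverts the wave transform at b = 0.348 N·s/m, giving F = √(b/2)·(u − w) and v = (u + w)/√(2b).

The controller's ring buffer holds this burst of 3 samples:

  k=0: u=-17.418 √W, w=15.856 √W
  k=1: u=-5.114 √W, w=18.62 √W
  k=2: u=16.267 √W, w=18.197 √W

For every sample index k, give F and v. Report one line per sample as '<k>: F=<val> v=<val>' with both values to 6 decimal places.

0: F=-13.879686 v=-1.872304
1: F=-9.900236 v=16.189078
2: F=-0.805067 v=41.310558

k=0: u−w=-33.274000, u+w=-1.562000; √(b/2)=0.417133, √(2b)=0.834266; F=0.417133×(-33.274)=-13.879686, v=-1.562000/0.834266=-1.872304
k=1: u−w=-23.734000, u+w=13.506000; √(b/2)=0.417133, √(2b)=0.834266; F=0.417133×(-23.734)=-9.900236, v=13.506000/0.834266=16.189078
k=2: u−w=-1.930000, u+w=34.464000; √(b/2)=0.417133, √(2b)=0.834266; F=0.417133×(-1.93)=-0.805067, v=34.464000/0.834266=41.310558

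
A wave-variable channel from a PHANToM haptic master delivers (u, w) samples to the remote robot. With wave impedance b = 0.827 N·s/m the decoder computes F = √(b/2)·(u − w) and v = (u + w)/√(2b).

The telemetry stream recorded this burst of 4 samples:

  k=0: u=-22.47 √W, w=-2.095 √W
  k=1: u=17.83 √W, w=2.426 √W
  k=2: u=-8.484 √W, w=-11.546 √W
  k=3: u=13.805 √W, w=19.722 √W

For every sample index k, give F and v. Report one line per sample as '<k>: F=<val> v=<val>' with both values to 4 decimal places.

0: F=-13.1019 v=-19.1007
1: F=9.9054 v=15.7502
2: F=1.9690 v=-15.5745
3: F=-3.8049 v=26.0692

k=0: u−w=-20.3750, u+w=-24.5650; √(b/2)=0.6430, √(2b)=1.2861; F=0.6430×(-20.375)=-13.1019, v=-24.5650/1.2861=-19.1007
k=1: u−w=15.4040, u+w=20.2560; √(b/2)=0.6430, √(2b)=1.2861; F=0.6430×15.404=9.9054, v=20.2560/1.2861=15.7502
k=2: u−w=3.0620, u+w=-20.0300; √(b/2)=0.6430, √(2b)=1.2861; F=0.6430×3.062=1.9690, v=-20.0300/1.2861=-15.5745
k=3: u−w=-5.9170, u+w=33.5270; √(b/2)=0.6430, √(2b)=1.2861; F=0.6430×(-5.917)=-3.8049, v=33.5270/1.2861=26.0692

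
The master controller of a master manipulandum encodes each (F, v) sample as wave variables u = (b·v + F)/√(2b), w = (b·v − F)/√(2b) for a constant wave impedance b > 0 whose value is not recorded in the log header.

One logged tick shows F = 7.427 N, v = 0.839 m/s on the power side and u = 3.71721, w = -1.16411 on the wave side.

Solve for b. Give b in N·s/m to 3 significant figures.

b = 4.63 N·s/m

u + w = 2.5531;  u + w = √(2b)·v, so √(2b) = 2.5531/0.839 = 3.0430.
b = (√(2b))²/2 = 9.2600/2 = 4.6300.
(Check via u − w = 2F/√(2b): u − w = 4.8813, 2F/√(2b) = 4.8813.)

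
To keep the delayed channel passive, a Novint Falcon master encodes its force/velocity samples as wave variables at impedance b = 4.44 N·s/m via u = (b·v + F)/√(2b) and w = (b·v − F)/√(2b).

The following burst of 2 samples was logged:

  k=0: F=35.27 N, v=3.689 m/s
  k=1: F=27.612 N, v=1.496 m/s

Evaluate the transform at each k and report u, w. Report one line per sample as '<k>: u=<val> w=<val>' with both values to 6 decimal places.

k=0: b·v=4.44×3.689=16.379160; √(2b)=2.979933; u=(16.379160+35.27)/2.979933=17.332323, w=(16.379160−35.27)/2.979933=-6.339351
k=1: b·v=4.44×1.496=6.642240; √(2b)=2.979933; u=(6.642240+27.612)/2.979933=11.494970, w=(6.642240−27.612)/2.979933=-7.036991

0: u=17.332323 w=-6.339351
1: u=11.494970 w=-7.036991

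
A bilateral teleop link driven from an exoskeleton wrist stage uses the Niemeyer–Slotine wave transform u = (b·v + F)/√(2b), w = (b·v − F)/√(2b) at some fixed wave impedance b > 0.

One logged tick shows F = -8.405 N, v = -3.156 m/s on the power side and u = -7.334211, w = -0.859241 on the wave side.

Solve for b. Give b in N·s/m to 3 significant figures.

u + w = -8.193452;  u + w = √(2b)·v, so √(2b) = -8.193452/(-3.156) = 2.596151.
b = (√(2b))²/2 = 6.739999/2 = 3.370000.
(Check via u − w = 2F/√(2b): u − w = -6.474970, 2F/√(2b) = -6.474971.)

b = 3.37 N·s/m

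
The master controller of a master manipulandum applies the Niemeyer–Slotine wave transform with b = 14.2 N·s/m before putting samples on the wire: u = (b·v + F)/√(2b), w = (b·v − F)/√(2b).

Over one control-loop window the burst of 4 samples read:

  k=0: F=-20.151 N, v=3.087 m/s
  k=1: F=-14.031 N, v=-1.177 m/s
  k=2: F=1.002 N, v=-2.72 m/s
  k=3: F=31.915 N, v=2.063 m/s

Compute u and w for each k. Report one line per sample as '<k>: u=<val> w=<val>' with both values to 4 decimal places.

k=0: b·v=14.2×3.087=43.8354; √(2b)=5.3292; u=(43.8354+(-20.151))/5.3292=4.4443, w=(43.8354−(-20.151))/5.3292=12.0068
k=1: b·v=14.2×(-1.177)=-16.7134; √(2b)=5.3292; u=(-16.7134+(-14.031))/5.3292=-5.7691, w=(-16.7134−(-14.031))/5.3292=-0.5033
k=2: b·v=14.2×(-2.72)=-38.6240; √(2b)=5.3292; u=(-38.6240+1.002)/5.3292=-7.0596, w=(-38.6240−1.002)/5.3292=-7.4357
k=3: b·v=14.2×2.063=29.2946; √(2b)=5.3292; u=(29.2946+31.915)/5.3292=11.4858, w=(29.2946−31.915)/5.3292=-0.4917

0: u=4.4443 w=12.0068
1: u=-5.7691 w=-0.5033
2: u=-7.0596 w=-7.4357
3: u=11.4858 w=-0.4917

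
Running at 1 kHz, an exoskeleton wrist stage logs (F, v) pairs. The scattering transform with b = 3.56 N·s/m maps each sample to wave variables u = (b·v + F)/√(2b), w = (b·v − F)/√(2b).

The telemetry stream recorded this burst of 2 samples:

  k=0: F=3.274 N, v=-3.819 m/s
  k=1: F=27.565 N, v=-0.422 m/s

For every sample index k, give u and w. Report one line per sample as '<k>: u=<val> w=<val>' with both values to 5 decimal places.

0: u=-3.86820 w=-6.32216
1: u=9.76740 w=-10.89344

k=0: b·v=3.56×(-3.819)=-13.59564; √(2b)=2.66833; u=(-13.59564+3.274)/2.66833=-3.86820, w=(-13.59564−3.274)/2.66833=-6.32216
k=1: b·v=3.56×(-0.422)=-1.50232; √(2b)=2.66833; u=(-1.50232+27.565)/2.66833=9.76740, w=(-1.50232−27.565)/2.66833=-10.89344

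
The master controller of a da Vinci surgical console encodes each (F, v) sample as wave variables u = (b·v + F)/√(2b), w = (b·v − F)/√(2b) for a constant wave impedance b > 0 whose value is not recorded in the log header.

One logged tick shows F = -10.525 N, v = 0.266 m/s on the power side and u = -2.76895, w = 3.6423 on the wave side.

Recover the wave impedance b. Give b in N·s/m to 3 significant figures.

b = 5.39 N·s/m

u + w = 0.8734;  u + w = √(2b)·v, so √(2b) = 0.8734/0.266 = 3.2833.
b = (√(2b))²/2 = 10.7799/2 = 5.3899.
(Check via u − w = 2F/√(2b): u − w = -6.4112, 2F/√(2b) = -6.4113.)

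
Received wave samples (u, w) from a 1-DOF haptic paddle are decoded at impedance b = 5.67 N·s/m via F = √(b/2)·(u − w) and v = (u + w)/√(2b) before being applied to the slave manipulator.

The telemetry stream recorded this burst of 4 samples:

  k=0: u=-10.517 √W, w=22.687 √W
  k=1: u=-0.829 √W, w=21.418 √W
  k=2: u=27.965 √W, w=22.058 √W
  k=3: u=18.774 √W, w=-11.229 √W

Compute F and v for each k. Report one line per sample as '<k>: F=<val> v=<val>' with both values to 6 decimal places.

0: F=-55.907096 v=3.613966
1: F=-37.458293 v=6.114046
2: F=9.945887 v=14.854677
3: F=50.517426 v=2.240540

k=0: u−w=-33.204000, u+w=12.170000; √(b/2)=1.683746, √(2b)=3.367492; F=1.683746×(-33.204)=-55.907096, v=12.170000/3.367492=3.613966
k=1: u−w=-22.247000, u+w=20.589000; √(b/2)=1.683746, √(2b)=3.367492; F=1.683746×(-22.247)=-37.458293, v=20.589000/3.367492=6.114046
k=2: u−w=5.907000, u+w=50.023000; √(b/2)=1.683746, √(2b)=3.367492; F=1.683746×5.907=9.945887, v=50.023000/3.367492=14.854677
k=3: u−w=30.003000, u+w=7.545000; √(b/2)=1.683746, √(2b)=3.367492; F=1.683746×30.003=50.517426, v=7.545000/3.367492=2.240540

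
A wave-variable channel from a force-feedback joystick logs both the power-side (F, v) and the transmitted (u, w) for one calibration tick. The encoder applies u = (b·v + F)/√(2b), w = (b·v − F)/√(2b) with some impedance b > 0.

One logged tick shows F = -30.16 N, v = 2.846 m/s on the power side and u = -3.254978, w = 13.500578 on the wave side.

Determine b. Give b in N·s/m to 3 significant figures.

u + w = 10.245600;  u + w = √(2b)·v, so √(2b) = 10.245600/2.846 = 3.600000.
b = (√(2b))²/2 = 12.960000/2 = 6.480000.
(Check via u − w = 2F/√(2b): u − w = -16.755556, 2F/√(2b) = -16.755556.)

b = 6.48 N·s/m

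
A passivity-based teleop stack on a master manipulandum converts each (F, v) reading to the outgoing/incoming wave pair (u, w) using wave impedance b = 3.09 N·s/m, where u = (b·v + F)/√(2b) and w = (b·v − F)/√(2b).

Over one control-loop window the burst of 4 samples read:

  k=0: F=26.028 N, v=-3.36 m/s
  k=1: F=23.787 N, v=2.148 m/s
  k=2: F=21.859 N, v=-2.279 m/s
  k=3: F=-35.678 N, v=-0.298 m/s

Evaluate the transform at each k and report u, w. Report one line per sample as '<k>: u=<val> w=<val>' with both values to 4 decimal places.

0: u=6.2936 w=-14.6464
1: u=12.2385 w=-6.8986
2: u=5.9602 w=-11.6257
3: u=-14.7222 w=13.9814

k=0: b·v=3.09×(-3.36)=-10.3824; √(2b)=2.4860; u=(-10.3824+26.028)/2.4860=6.2936, w=(-10.3824−26.028)/2.4860=-14.6464
k=1: b·v=3.09×2.148=6.6373; √(2b)=2.4860; u=(6.6373+23.787)/2.4860=12.2385, w=(6.6373−23.787)/2.4860=-6.8986
k=2: b·v=3.09×(-2.279)=-7.0421; √(2b)=2.4860; u=(-7.0421+21.859)/2.4860=5.9602, w=(-7.0421−21.859)/2.4860=-11.6257
k=3: b·v=3.09×(-0.298)=-0.9208; √(2b)=2.4860; u=(-0.9208+(-35.678))/2.4860=-14.7222, w=(-0.9208−(-35.678))/2.4860=13.9814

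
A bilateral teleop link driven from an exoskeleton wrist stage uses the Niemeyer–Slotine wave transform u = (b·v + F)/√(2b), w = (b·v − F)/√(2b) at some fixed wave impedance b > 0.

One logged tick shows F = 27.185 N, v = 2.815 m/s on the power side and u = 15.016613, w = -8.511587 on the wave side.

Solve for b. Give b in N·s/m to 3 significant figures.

b = 2.67 N·s/m

u + w = 6.505026;  u + w = √(2b)·v, so √(2b) = 6.505026/2.815 = 2.310844.
b = (√(2b))²/2 = 5.340000/2 = 2.670000.
(Check via u − w = 2F/√(2b): u − w = 23.528200, 2F/√(2b) = 23.528200.)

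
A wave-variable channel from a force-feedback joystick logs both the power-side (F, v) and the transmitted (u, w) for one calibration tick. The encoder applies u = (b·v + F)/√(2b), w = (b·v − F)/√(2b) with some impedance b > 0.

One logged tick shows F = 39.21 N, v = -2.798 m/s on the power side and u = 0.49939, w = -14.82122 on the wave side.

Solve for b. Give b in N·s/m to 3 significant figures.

b = 13.1 N·s/m

u + w = -14.32183;  u + w = √(2b)·v, so √(2b) = -14.32183/(-2.798) = 5.11860.
b = (√(2b))²/2 = 26.20002/2 = 13.10001.
(Check via u − w = 2F/√(2b): u − w = 15.32061, 2F/√(2b) = 15.32061.)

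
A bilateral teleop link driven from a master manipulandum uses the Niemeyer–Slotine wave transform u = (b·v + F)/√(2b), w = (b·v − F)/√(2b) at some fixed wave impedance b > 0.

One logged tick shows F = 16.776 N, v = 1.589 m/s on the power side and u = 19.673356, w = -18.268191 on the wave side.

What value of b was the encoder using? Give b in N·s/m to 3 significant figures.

u + w = 1.405165;  u + w = √(2b)·v, so √(2b) = 1.405165/1.589 = 0.884308.
b = (√(2b))²/2 = 0.782000/2 = 0.391000.
(Check via u − w = 2F/√(2b): u − w = 37.941547, 2F/√(2b) = 37.941543.)

b = 0.391 N·s/m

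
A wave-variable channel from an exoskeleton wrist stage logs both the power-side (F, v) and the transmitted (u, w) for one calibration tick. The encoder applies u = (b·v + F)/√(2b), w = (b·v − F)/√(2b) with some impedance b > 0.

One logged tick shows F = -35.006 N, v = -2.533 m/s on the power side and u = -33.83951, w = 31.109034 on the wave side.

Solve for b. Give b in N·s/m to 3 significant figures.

b = 0.581 N·s/m

u + w = -2.730476;  u + w = √(2b)·v, so √(2b) = -2.730476/(-2.533) = 1.077961.
b = (√(2b))²/2 = 1.162001/2 = 0.581000.
(Check via u − w = 2F/√(2b): u − w = -64.948544, 2F/√(2b) = -64.948528.)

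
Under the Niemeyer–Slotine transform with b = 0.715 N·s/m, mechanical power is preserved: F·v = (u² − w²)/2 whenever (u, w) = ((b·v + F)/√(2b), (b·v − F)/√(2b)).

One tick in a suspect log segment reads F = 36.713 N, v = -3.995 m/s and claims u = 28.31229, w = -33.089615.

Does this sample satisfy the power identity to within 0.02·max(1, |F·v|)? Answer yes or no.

yes

F·v = 36.713×(-3.995) = -146.668435 W.
(u² − w²)/2 = (801.585765 − 1094.922621)/2 = -146.668428 W.
|Δ| = 0.000007;  2% of max(1, |F·v|) = 2.933369.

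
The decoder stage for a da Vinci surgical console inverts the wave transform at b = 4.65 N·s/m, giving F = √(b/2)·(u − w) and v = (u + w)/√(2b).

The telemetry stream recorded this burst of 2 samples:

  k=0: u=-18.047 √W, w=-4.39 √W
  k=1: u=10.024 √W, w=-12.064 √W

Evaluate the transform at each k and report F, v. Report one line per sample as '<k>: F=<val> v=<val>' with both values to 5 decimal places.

k=0: u−w=-13.65700, u+w=-22.43700; √(b/2)=1.52480, √(2b)=3.04959; F=1.52480×(-13.657)=-20.82413, v=-22.43700/3.04959=-7.35738
k=1: u−w=22.08800, u+w=-2.04000; √(b/2)=1.52480, √(2b)=3.04959; F=1.52480×22.088=33.67967, v=-2.04000/3.04959=-0.66894

0: F=-20.82413 v=-7.35738
1: F=33.67967 v=-0.66894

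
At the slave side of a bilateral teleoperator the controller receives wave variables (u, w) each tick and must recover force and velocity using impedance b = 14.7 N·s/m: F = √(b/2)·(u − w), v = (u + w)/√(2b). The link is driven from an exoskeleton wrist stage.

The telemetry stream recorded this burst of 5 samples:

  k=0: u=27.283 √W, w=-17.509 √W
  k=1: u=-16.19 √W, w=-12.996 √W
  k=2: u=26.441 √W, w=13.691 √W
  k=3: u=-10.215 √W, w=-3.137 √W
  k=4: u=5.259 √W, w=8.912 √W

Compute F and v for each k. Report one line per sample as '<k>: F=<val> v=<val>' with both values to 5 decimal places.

0: F=121.43507 v=1.80260
1: F=-8.65922 v=-5.38271
2: F=34.56638 v=7.40146
3: F=-19.18908 v=-2.46248
4: F=-9.90361 v=2.61353

k=0: u−w=44.79200, u+w=9.77400; √(b/2)=2.71109, √(2b)=5.42218; F=2.71109×44.792=121.43507, v=9.77400/5.42218=1.80260
k=1: u−w=-3.19400, u+w=-29.18600; √(b/2)=2.71109, √(2b)=5.42218; F=2.71109×(-3.194)=-8.65922, v=-29.18600/5.42218=-5.38271
k=2: u−w=12.75000, u+w=40.13200; √(b/2)=2.71109, √(2b)=5.42218; F=2.71109×12.75=34.56638, v=40.13200/5.42218=7.40146
k=3: u−w=-7.07800, u+w=-13.35200; √(b/2)=2.71109, √(2b)=5.42218; F=2.71109×(-7.078)=-19.18908, v=-13.35200/5.42218=-2.46248
k=4: u−w=-3.65300, u+w=14.17100; √(b/2)=2.71109, √(2b)=5.42218; F=2.71109×(-3.653)=-9.90361, v=14.17100/5.42218=2.61353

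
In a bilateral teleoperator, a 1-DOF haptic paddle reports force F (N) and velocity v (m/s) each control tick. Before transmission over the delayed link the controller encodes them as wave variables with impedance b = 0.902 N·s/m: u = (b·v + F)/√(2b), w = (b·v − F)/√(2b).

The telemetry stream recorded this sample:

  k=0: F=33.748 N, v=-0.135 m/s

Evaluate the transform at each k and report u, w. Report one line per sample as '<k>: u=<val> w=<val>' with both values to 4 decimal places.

k=0: b·v=0.902×(-0.135)=-0.1218; √(2b)=1.3431; u=(-0.1218+33.748)/1.3431=25.0357, w=(-0.1218−33.748)/1.3431=-25.2170

0: u=25.0357 w=-25.2170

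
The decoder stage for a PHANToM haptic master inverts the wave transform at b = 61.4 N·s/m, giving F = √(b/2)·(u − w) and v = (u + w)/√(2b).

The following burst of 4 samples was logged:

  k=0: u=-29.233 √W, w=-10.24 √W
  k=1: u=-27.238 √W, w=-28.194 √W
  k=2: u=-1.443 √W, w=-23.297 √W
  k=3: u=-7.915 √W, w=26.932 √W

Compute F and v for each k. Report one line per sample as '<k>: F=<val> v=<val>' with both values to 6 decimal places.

k=0: u−w=-18.993000, u+w=-39.473000; √(b/2)=5.540758, √(2b)=11.081516; F=5.540758×(-18.993)=-105.235618, v=-39.473000/11.081516=-3.562058
k=1: u−w=0.956000, u+w=-55.432000; √(b/2)=5.540758, √(2b)=11.081516; F=5.540758×0.956=5.296965, v=-55.432000/11.081516=-5.002204
k=2: u−w=21.854000, u+w=-24.740000; √(b/2)=5.540758, √(2b)=11.081516; F=5.540758×21.854=121.087727, v=-24.740000/11.081516=-2.232546
k=3: u−w=-34.847000, u+w=19.017000; √(b/2)=5.540758, √(2b)=11.081516; F=5.540758×(-34.847)=-193.078796, v=19.017000/11.081516=1.716101

0: F=-105.235618 v=-3.562058
1: F=5.296965 v=-5.002204
2: F=121.087727 v=-2.232546
3: F=-193.078796 v=1.716101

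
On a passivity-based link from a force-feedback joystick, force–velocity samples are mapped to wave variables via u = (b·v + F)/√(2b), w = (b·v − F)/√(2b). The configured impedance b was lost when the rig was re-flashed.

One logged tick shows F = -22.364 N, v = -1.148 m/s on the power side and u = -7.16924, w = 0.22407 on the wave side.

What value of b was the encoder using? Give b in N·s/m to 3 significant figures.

b = 18.3 N·s/m

u + w = -6.9452;  u + w = √(2b)·v, so √(2b) = -6.9452/(-1.148) = 6.0498.
b = (√(2b))²/2 = 36.6001/2 = 18.3000.
(Check via u − w = 2F/√(2b): u − w = -7.3933, 2F/√(2b) = -7.3933.)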